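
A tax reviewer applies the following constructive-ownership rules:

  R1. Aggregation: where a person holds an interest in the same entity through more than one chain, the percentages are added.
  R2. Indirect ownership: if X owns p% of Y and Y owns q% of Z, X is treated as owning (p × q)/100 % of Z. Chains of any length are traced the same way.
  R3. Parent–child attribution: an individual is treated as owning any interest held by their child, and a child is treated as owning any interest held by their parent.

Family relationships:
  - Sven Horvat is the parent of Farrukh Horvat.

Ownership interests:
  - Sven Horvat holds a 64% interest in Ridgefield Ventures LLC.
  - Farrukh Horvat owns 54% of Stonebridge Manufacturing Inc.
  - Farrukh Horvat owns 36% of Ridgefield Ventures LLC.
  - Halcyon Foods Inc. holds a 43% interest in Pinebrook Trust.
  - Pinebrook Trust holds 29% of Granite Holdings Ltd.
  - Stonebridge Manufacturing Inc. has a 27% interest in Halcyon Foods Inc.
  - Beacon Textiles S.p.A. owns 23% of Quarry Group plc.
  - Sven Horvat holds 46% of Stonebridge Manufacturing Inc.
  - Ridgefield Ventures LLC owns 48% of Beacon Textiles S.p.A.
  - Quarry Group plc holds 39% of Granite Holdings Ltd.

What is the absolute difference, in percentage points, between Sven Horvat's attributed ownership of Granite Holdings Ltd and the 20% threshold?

12.3275

By parent–child attribution (R3), Sven Horvat is treated as also owning Farrukh Horvat's interest in Ridgefield Ventures LLC, giving 64% + 36% = 100%.
By parent–child attribution (R3), Sven Horvat is treated as also owning Farrukh Horvat's interest in Stonebridge Manufacturing Inc, giving 46% + 54% = 100%.
Chain via Ridgefield Ventures LLC → Beacon Textiles S.p.A. → Quarry Group plc (R2): 100% × 48% × 23% × 39% = 4.3056% of Granite Holdings Ltd.
Chain via Stonebridge Manufacturing Inc. → Halcyon Foods Inc. → Pinebrook Trust (R2): 100% × 27% × 43% × 29% = 3.3669% of Granite Holdings Ltd.
Aggregating (R1): 4.3056% + 3.3669% = 7.6725%.
7.6725% falls short of the 20% threshold by 12.3275 percentage points.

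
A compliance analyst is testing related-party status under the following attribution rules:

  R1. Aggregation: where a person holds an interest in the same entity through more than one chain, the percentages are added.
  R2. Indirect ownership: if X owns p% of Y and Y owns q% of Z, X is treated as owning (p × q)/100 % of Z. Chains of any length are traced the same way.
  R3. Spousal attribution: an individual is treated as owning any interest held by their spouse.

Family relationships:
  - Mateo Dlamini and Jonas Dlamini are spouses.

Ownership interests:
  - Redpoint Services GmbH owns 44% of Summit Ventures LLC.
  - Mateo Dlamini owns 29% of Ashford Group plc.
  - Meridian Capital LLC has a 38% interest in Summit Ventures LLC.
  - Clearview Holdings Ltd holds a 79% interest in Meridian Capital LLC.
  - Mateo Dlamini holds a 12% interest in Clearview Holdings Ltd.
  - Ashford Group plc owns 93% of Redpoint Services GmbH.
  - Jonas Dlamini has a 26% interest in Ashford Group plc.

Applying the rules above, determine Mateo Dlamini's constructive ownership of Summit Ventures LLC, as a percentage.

By spousal attribution (R3), Mateo Dlamini is treated as also owning Jonas Dlamini's interest in Ashford Group plc, giving 29% + 26% = 55%.
Chain via Clearview Holdings Ltd → Meridian Capital LLC (R2): 12% × 79% × 38% = 3.6024% of Summit Ventures LLC.
Chain via Ashford Group plc → Redpoint Services GmbH (R2): 55% × 93% × 44% = 22.506% of Summit Ventures LLC.
Aggregating (R1): 3.6024% + 22.506% = 26.1084%.

26.1084%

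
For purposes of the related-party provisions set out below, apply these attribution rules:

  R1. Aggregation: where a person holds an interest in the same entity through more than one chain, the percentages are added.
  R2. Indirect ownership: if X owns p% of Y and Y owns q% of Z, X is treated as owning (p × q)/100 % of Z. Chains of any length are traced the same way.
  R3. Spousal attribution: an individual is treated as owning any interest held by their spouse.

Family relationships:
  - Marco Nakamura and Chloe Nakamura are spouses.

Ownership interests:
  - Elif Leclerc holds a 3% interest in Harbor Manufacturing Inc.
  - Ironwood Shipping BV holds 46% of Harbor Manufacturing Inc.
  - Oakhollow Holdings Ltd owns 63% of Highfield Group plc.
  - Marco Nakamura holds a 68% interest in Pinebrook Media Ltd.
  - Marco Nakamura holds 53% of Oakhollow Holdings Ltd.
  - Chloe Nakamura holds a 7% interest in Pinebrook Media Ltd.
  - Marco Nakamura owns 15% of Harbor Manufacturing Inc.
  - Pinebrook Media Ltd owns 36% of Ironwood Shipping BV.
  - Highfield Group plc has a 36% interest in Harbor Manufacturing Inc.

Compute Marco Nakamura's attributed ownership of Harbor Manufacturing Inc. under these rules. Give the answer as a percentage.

By spousal attribution (R3), Marco Nakamura is treated as also owning Chloe Nakamura's interest in Pinebrook Media Ltd, giving 68% + 7% = 75%.
Chain via Oakhollow Holdings Ltd → Highfield Group plc (R2): 53% × 63% × 36% = 12.0204% of Harbor Manufacturing Inc.
Chain via Pinebrook Media Ltd → Ironwood Shipping BV (R2): 75% × 36% × 46% = 12.42% of Harbor Manufacturing Inc.
Direct interest in Harbor Manufacturing Inc: 15%.
Aggregating (R1): 12.0204% + 12.42% + 15% = 39.4404%.

39.4404%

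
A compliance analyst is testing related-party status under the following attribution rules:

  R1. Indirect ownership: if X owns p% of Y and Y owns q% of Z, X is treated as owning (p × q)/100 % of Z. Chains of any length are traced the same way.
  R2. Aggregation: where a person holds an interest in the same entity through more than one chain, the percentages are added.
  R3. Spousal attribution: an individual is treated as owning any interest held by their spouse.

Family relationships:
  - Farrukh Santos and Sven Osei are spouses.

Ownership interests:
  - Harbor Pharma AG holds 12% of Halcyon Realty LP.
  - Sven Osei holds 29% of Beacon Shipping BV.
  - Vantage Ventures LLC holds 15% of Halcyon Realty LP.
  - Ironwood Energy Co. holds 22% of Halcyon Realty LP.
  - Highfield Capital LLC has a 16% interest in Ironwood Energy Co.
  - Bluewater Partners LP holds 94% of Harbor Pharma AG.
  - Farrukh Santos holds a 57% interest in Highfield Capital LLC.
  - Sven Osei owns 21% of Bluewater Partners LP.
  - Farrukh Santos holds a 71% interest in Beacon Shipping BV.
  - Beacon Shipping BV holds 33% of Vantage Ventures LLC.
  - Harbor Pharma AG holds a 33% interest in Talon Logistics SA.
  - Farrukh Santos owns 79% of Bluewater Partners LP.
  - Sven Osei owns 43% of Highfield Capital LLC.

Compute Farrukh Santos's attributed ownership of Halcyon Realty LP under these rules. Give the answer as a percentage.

By spousal attribution (R3), Farrukh Santos is treated as also owning Sven Osei's interest in Bluewater Partners LP, giving 79% + 21% = 100%.
By spousal attribution (R3), Farrukh Santos is treated as also owning Sven Osei's interest in Highfield Capital LLC, giving 57% + 43% = 100%.
By spousal attribution (R3), Farrukh Santos is treated as also owning Sven Osei's interest in Beacon Shipping BV, giving 71% + 29% = 100%.
Chain via Bluewater Partners LP → Harbor Pharma AG (R1): 100% × 94% × 12% = 11.28% of Halcyon Realty LP.
Chain via Highfield Capital LLC → Ironwood Energy Co. (R1): 100% × 16% × 22% = 3.52% of Halcyon Realty LP.
Chain via Beacon Shipping BV → Vantage Ventures LLC (R1): 100% × 33% × 15% = 4.95% of Halcyon Realty LP.
Aggregating (R2): 11.28% + 3.52% + 4.95% = 19.75%.

19.75%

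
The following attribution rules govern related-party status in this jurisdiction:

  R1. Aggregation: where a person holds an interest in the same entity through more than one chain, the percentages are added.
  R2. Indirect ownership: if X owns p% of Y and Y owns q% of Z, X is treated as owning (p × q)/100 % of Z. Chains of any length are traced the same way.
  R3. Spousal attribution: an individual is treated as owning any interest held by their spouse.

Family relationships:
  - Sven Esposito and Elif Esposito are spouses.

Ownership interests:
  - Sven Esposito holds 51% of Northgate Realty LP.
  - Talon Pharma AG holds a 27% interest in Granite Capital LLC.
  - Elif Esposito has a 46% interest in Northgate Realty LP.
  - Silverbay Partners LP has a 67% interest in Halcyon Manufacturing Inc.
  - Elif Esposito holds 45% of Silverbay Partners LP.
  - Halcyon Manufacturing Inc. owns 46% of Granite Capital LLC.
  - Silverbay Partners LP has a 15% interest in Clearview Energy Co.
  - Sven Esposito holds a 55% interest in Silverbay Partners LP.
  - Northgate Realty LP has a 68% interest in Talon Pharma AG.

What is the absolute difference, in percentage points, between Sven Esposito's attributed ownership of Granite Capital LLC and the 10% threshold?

By spousal attribution (R3), Sven Esposito is treated as also owning Elif Esposito's interest in Northgate Realty LP, giving 51% + 46% = 97%.
By spousal attribution (R3), Sven Esposito is treated as also owning Elif Esposito's interest in Silverbay Partners LP, giving 55% + 45% = 100%.
Chain via Northgate Realty LP → Talon Pharma AG (R2): 97% × 68% × 27% = 17.8092% of Granite Capital LLC.
Chain via Silverbay Partners LP → Halcyon Manufacturing Inc. (R2): 100% × 67% × 46% = 30.82% of Granite Capital LLC.
Aggregating (R1): 17.8092% + 30.82% = 48.6292%.
48.6292% exceeds the 10% threshold by 38.6292 percentage points.

38.6292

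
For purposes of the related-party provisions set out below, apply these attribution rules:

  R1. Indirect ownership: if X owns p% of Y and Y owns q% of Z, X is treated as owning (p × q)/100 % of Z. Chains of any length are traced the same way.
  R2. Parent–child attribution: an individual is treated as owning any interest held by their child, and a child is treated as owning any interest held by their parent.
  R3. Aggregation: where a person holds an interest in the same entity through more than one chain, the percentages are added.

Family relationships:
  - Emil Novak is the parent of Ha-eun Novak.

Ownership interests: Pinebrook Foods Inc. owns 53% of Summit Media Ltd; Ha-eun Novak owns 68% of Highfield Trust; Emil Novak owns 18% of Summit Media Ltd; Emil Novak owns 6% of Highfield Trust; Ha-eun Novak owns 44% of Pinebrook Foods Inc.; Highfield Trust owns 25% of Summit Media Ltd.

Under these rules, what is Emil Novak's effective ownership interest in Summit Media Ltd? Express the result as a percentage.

59.82%

By parent–child attribution (R2), Emil Novak is treated as also owning Ha-eun Novak's interest in Highfield Trust, giving 6% + 68% = 74%.
By parent–child attribution (R2), Emil Novak is treated as owning Ha-eun Novak's 44% interest in Pinebrook Foods Inc.
Chain via Highfield Trust (R1): 74% × 25% = 18.5% of Summit Media Ltd.
Direct interest in Summit Media Ltd: 18%.
Chain via Pinebrook Foods Inc. (R1): 44% × 53% = 23.32% of Summit Media Ltd.
Aggregating (R3): 18.5% + 18% + 23.32% = 59.82%.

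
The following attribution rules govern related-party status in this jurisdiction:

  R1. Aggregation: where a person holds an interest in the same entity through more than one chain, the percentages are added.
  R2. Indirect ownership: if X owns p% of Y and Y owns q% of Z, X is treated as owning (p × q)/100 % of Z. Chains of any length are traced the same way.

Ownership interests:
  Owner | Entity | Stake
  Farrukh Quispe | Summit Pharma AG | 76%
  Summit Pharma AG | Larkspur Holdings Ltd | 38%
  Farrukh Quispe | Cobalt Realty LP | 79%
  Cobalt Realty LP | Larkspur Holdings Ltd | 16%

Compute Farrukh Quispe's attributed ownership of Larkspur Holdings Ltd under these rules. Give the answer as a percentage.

41.52%

Chain via Cobalt Realty LP (R2): 79% × 16% = 12.64% of Larkspur Holdings Ltd.
Chain via Summit Pharma AG (R2): 76% × 38% = 28.88% of Larkspur Holdings Ltd.
Aggregating (R1): 12.64% + 28.88% = 41.52%.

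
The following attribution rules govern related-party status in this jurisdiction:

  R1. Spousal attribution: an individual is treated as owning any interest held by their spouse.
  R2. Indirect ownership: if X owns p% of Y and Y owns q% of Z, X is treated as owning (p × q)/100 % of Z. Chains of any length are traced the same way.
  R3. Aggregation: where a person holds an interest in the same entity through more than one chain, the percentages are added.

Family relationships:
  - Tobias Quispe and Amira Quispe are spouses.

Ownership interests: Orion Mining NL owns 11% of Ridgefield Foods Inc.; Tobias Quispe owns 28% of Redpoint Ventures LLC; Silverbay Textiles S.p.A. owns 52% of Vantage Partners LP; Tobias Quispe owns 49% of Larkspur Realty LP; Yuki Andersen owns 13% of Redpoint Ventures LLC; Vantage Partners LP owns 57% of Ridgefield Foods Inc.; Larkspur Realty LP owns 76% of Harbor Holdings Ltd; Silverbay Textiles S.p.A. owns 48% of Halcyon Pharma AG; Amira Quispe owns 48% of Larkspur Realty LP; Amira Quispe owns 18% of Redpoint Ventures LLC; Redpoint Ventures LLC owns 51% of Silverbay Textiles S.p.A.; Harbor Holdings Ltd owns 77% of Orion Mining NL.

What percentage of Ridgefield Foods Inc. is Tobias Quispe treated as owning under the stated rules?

13.197628%

By spousal attribution (R1), Tobias Quispe is treated as also owning Amira Quispe's interest in Redpoint Ventures LLC, giving 28% + 18% = 46%.
By spousal attribution (R1), Tobias Quispe is treated as also owning Amira Quispe's interest in Larkspur Realty LP, giving 49% + 48% = 97%.
Chain via Redpoint Ventures LLC → Silverbay Textiles S.p.A. → Vantage Partners LP (R2): 46% × 51% × 52% × 57% = 6.953544% of Ridgefield Foods Inc.
Chain via Larkspur Realty LP → Harbor Holdings Ltd → Orion Mining NL (R2): 97% × 76% × 77% × 11% = 6.244084% of Ridgefield Foods Inc.
Aggregating (R3): 6.953544% + 6.244084% = 13.197628%.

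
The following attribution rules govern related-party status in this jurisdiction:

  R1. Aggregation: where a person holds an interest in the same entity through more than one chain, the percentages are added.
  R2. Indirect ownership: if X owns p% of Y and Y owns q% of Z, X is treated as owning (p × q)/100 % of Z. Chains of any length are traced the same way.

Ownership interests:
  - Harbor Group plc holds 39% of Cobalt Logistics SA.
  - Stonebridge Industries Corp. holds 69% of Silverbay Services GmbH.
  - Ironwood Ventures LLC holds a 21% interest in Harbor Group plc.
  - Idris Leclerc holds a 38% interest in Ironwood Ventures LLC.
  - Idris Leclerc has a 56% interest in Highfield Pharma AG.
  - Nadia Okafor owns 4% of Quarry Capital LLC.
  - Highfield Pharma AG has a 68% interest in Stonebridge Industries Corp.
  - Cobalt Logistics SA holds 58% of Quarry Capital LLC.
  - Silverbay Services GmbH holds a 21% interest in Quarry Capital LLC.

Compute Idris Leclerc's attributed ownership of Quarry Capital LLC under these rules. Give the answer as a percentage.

7.322868%

Chain via Highfield Pharma AG → Stonebridge Industries Corp. → Silverbay Services GmbH (R2): 56% × 68% × 69% × 21% = 5.517792% of Quarry Capital LLC.
Chain via Ironwood Ventures LLC → Harbor Group plc → Cobalt Logistics SA (R2): 38% × 21% × 39% × 58% = 1.805076% of Quarry Capital LLC.
Aggregating (R1): 5.517792% + 1.805076% = 7.322868%.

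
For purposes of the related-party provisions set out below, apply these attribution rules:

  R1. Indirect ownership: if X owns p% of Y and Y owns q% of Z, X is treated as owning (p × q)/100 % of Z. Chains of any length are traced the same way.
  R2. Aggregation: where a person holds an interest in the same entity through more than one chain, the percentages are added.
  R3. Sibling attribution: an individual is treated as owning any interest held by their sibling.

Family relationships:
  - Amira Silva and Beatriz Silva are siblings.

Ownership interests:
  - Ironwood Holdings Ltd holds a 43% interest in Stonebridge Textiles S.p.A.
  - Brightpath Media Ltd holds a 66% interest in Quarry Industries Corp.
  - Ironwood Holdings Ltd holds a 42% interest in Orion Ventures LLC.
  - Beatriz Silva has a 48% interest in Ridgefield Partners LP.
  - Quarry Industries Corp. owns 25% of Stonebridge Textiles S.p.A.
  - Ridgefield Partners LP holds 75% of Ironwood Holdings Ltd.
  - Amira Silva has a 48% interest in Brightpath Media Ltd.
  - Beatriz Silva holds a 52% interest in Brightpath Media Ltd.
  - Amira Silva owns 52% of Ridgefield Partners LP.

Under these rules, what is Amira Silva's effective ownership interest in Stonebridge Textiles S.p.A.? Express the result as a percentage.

By sibling attribution (R3), Amira Silva is treated as also owning Beatriz Silva's interest in Brightpath Media Ltd, giving 48% + 52% = 100%.
By sibling attribution (R3), Amira Silva is treated as also owning Beatriz Silva's interest in Ridgefield Partners LP, giving 52% + 48% = 100%.
Chain via Brightpath Media Ltd → Quarry Industries Corp. (R1): 100% × 66% × 25% = 16.5% of Stonebridge Textiles S.p.A.
Chain via Ridgefield Partners LP → Ironwood Holdings Ltd (R1): 100% × 75% × 43% = 32.25% of Stonebridge Textiles S.p.A.
Aggregating (R2): 16.5% + 32.25% = 48.75%.

48.75%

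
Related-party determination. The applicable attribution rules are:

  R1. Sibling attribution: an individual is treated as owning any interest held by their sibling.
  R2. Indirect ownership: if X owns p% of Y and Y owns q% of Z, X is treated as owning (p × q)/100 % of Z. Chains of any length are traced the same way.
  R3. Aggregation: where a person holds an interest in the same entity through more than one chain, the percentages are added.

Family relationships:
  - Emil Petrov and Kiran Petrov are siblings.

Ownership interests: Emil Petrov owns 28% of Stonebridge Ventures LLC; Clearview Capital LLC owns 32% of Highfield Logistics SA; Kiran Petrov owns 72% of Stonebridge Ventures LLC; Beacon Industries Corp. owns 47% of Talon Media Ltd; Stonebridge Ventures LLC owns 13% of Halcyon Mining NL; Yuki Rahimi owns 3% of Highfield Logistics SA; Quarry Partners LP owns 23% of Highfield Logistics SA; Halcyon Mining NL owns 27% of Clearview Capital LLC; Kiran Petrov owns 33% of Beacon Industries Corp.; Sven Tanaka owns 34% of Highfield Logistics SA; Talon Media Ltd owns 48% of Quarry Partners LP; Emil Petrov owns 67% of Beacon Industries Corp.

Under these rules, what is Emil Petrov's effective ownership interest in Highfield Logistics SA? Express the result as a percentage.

6.312%

By sibling attribution (R1), Emil Petrov is treated as also owning Kiran Petrov's interest in Stonebridge Ventures LLC, giving 28% + 72% = 100%.
By sibling attribution (R1), Emil Petrov is treated as also owning Kiran Petrov's interest in Beacon Industries Corp, giving 67% + 33% = 100%.
Chain via Stonebridge Ventures LLC → Halcyon Mining NL → Clearview Capital LLC (R2): 100% × 13% × 27% × 32% = 1.1232% of Highfield Logistics SA.
Chain via Beacon Industries Corp. → Talon Media Ltd → Quarry Partners LP (R2): 100% × 47% × 48% × 23% = 5.1888% of Highfield Logistics SA.
Aggregating (R3): 1.1232% + 5.1888% = 6.312%.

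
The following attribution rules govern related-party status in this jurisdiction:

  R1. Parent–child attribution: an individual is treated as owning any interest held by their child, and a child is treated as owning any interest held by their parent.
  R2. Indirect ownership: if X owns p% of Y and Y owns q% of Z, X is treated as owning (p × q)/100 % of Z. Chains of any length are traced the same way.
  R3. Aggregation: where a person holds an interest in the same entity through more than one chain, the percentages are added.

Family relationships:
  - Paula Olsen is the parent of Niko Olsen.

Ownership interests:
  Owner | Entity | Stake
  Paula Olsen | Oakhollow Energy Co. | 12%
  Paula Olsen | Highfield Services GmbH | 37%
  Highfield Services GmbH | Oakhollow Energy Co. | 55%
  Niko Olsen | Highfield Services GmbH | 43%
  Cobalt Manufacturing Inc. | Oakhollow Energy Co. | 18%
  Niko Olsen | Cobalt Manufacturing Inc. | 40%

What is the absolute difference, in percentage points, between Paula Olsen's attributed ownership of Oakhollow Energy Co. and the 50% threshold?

By parent–child attribution (R1), Paula Olsen is treated as also owning Niko Olsen's interest in Highfield Services GmbH, giving 37% + 43% = 80%.
By parent–child attribution (R1), Paula Olsen is treated as owning Niko Olsen's 40% interest in Cobalt Manufacturing Inc.
Chain via Highfield Services GmbH (R2): 80% × 55% = 44% of Oakhollow Energy Co.
Direct interest in Oakhollow Energy Co: 12%.
Chain via Cobalt Manufacturing Inc. (R2): 40% × 18% = 7.2% of Oakhollow Energy Co.
Aggregating (R3): 44% + 12% + 7.2% = 63.2%.
63.2% exceeds the 50% threshold by 13.2 percentage points.

13.2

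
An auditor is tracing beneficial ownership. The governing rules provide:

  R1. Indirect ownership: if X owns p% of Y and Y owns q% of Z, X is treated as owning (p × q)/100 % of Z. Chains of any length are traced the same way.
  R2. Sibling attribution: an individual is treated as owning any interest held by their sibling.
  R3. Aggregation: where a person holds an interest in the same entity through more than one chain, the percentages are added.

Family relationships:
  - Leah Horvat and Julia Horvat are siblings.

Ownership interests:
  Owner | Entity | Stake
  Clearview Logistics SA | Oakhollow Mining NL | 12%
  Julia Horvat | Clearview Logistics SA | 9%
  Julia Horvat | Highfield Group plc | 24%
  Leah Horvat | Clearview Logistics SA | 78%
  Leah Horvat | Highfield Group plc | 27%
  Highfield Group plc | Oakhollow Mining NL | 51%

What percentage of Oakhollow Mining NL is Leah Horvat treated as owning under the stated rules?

By sibling attribution (R2), Leah Horvat is treated as also owning Julia Horvat's interest in Clearview Logistics SA, giving 78% + 9% = 87%.
By sibling attribution (R2), Leah Horvat is treated as also owning Julia Horvat's interest in Highfield Group plc, giving 27% + 24% = 51%.
Chain via Clearview Logistics SA (R1): 87% × 12% = 10.44% of Oakhollow Mining NL.
Chain via Highfield Group plc (R1): 51% × 51% = 26.01% of Oakhollow Mining NL.
Aggregating (R3): 10.44% + 26.01% = 36.45%.

36.45%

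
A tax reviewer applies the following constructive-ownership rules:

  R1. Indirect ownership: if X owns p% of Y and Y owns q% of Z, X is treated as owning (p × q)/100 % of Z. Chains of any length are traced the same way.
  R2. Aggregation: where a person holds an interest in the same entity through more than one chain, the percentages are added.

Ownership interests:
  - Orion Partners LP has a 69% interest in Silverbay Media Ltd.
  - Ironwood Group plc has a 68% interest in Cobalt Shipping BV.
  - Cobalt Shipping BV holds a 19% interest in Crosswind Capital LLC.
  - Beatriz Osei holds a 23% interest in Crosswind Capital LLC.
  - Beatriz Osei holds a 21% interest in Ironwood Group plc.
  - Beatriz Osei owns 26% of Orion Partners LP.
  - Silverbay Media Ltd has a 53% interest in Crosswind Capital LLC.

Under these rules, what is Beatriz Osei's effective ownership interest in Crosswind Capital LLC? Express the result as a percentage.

35.2214%

Chain via Orion Partners LP → Silverbay Media Ltd (R1): 26% × 69% × 53% = 9.5082% of Crosswind Capital LLC.
Chain via Ironwood Group plc → Cobalt Shipping BV (R1): 21% × 68% × 19% = 2.7132% of Crosswind Capital LLC.
Direct interest in Crosswind Capital LLC: 23%.
Aggregating (R2): 9.5082% + 2.7132% + 23% = 35.2214%.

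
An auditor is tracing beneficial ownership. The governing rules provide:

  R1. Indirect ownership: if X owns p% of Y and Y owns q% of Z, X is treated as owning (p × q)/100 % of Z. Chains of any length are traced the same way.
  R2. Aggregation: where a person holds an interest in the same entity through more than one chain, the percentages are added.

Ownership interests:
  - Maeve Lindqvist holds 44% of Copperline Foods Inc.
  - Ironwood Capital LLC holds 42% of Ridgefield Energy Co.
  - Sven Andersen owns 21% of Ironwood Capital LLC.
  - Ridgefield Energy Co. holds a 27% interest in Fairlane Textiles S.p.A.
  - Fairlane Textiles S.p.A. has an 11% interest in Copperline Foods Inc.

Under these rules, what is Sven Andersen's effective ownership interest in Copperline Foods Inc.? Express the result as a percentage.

Chain via Ironwood Capital LLC → Ridgefield Energy Co. → Fairlane Textiles S.p.A. (R1): 21% × 42% × 27% × 11% = 0.261954% of Copperline Foods Inc.

0.261954%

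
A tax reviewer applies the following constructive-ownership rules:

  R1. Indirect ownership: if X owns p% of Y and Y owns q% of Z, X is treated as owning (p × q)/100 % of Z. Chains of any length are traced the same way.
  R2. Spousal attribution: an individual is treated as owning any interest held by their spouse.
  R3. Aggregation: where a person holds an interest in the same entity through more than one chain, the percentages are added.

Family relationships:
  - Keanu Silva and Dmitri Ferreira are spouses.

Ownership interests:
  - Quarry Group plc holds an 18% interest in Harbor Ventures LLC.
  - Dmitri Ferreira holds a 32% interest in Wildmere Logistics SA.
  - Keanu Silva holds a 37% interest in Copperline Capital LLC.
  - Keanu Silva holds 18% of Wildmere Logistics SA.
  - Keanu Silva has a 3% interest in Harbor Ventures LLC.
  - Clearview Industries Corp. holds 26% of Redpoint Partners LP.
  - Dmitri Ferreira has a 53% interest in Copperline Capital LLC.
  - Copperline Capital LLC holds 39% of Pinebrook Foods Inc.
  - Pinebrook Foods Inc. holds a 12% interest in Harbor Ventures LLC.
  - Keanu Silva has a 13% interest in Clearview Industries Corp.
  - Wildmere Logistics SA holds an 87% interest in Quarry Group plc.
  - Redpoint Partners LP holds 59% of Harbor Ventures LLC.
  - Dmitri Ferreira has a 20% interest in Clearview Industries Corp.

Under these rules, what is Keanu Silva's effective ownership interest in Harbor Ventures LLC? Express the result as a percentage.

By spousal attribution (R2), Keanu Silva is treated as also owning Dmitri Ferreira's interest in Copperline Capital LLC, giving 37% + 53% = 90%.
By spousal attribution (R2), Keanu Silva is treated as also owning Dmitri Ferreira's interest in Clearview Industries Corp, giving 13% + 20% = 33%.
By spousal attribution (R2), Keanu Silva is treated as also owning Dmitri Ferreira's interest in Wildmere Logistics SA, giving 18% + 32% = 50%.
Chain via Copperline Capital LLC → Pinebrook Foods Inc. (R1): 90% × 39% × 12% = 4.212% of Harbor Ventures LLC.
Chain via Clearview Industries Corp. → Redpoint Partners LP (R1): 33% × 26% × 59% = 5.0622% of Harbor Ventures LLC.
Chain via Wildmere Logistics SA → Quarry Group plc (R1): 50% × 87% × 18% = 7.83% of Harbor Ventures LLC.
Direct interest in Harbor Ventures LLC: 3%.
Aggregating (R3): 4.212% + 5.0622% + 7.83% + 3% = 20.1042%.

20.1042%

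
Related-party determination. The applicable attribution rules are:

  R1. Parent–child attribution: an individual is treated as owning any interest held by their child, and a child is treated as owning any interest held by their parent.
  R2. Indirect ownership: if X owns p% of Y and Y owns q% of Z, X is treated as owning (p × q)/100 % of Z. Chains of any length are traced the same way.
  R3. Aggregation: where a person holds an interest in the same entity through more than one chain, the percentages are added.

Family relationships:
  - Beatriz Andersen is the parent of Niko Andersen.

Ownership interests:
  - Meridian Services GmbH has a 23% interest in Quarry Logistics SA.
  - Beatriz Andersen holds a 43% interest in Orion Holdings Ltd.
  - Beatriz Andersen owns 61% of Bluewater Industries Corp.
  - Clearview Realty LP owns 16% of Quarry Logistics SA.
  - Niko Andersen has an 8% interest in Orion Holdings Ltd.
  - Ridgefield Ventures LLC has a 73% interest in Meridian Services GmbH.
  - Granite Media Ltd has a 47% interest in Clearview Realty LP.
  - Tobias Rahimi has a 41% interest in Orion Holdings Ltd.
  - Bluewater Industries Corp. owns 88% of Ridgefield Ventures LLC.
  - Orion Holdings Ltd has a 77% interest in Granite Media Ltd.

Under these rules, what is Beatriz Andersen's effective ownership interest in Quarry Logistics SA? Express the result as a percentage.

By parent–child attribution (R1), Beatriz Andersen is treated as also owning Niko Andersen's interest in Orion Holdings Ltd, giving 43% + 8% = 51%.
Chain via Orion Holdings Ltd → Granite Media Ltd → Clearview Realty LP (R2): 51% × 77% × 47% × 16% = 2.953104% of Quarry Logistics SA.
Chain via Bluewater Industries Corp. → Ridgefield Ventures LLC → Meridian Services GmbH (R2): 61% × 88% × 73% × 23% = 9.012872% of Quarry Logistics SA.
Aggregating (R3): 2.953104% + 9.012872% = 11.965976%.

11.965976%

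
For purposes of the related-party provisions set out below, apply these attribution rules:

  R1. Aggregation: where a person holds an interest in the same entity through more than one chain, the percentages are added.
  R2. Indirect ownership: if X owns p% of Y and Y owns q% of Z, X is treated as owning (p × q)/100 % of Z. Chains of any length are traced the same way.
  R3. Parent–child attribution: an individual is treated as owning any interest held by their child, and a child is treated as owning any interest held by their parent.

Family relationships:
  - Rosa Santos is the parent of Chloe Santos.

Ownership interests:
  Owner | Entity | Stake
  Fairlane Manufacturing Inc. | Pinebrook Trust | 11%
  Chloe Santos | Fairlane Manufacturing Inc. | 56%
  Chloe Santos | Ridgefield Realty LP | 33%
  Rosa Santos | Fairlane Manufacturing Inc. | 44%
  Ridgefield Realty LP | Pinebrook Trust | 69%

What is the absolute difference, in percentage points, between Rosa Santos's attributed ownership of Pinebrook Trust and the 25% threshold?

8.77

By parent–child attribution (R3), Rosa Santos is treated as also owning Chloe Santos's interest in Fairlane Manufacturing Inc, giving 44% + 56% = 100%.
By parent–child attribution (R3), Rosa Santos is treated as owning Chloe Santos's 33% interest in Ridgefield Realty LP.
Chain via Fairlane Manufacturing Inc. (R2): 100% × 11% = 11% of Pinebrook Trust.
Chain via Ridgefield Realty LP (R2): 33% × 69% = 22.77% of Pinebrook Trust.
Aggregating (R1): 11% + 22.77% = 33.77%.
33.77% exceeds the 25% threshold by 8.77 percentage points.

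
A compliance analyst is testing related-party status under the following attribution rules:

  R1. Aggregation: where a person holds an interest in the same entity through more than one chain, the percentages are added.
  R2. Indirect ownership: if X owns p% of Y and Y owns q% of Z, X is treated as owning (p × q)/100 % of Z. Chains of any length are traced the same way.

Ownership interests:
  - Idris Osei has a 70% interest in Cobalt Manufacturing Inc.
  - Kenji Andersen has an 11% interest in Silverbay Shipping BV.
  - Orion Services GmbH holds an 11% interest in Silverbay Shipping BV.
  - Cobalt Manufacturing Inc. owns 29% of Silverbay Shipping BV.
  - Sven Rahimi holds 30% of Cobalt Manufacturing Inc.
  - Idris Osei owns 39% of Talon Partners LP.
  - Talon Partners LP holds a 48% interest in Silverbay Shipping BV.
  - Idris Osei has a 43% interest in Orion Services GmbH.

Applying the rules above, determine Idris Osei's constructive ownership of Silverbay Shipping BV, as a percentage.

43.75%

Chain via Cobalt Manufacturing Inc. (R2): 70% × 29% = 20.3% of Silverbay Shipping BV.
Chain via Orion Services GmbH (R2): 43% × 11% = 4.73% of Silverbay Shipping BV.
Chain via Talon Partners LP (R2): 39% × 48% = 18.72% of Silverbay Shipping BV.
Aggregating (R1): 20.3% + 4.73% + 18.72% = 43.75%.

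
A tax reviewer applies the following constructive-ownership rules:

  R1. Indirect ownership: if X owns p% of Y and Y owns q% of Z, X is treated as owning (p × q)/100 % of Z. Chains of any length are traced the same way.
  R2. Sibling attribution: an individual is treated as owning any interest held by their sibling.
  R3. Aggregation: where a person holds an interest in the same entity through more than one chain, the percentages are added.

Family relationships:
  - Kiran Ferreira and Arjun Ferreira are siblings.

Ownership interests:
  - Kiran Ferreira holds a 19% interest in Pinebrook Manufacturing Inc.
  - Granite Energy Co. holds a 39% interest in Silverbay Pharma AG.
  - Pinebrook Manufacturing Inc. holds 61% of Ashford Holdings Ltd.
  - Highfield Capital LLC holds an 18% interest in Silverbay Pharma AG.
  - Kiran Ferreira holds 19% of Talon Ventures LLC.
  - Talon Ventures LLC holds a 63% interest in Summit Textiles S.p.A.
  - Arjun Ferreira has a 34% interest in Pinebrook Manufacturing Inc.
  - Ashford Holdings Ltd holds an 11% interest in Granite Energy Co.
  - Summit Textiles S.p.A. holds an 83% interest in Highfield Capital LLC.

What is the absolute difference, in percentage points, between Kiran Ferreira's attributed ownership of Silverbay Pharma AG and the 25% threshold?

21.824725

By sibling attribution (R2), Kiran Ferreira is treated as also owning Arjun Ferreira's interest in Pinebrook Manufacturing Inc, giving 19% + 34% = 53%.
Chain via Pinebrook Manufacturing Inc. → Ashford Holdings Ltd → Granite Energy Co. (R1): 53% × 61% × 11% × 39% = 1.386957% of Silverbay Pharma AG.
Chain via Talon Ventures LLC → Summit Textiles S.p.A. → Highfield Capital LLC (R1): 19% × 63% × 83% × 18% = 1.788318% of Silverbay Pharma AG.
Aggregating (R3): 1.386957% + 1.788318% = 3.175275%.
3.175275% falls short of the 25% threshold by 21.824725 percentage points.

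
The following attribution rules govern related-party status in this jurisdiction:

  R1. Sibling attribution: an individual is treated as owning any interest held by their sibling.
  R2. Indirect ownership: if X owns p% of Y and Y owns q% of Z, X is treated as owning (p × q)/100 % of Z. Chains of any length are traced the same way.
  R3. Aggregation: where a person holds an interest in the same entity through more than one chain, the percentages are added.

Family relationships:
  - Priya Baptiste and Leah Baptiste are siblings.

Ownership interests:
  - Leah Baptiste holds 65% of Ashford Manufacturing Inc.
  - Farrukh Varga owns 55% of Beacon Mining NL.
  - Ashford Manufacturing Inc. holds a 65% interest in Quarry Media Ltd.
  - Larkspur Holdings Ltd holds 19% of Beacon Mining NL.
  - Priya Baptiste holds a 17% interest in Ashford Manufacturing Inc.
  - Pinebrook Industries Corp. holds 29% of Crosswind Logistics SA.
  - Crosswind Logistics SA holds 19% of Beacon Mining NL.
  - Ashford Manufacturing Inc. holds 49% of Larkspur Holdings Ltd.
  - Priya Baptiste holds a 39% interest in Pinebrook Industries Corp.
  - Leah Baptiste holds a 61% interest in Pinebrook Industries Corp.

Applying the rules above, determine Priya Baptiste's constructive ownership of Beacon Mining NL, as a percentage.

By sibling attribution (R1), Priya Baptiste is treated as also owning Leah Baptiste's interest in Ashford Manufacturing Inc, giving 17% + 65% = 82%.
By sibling attribution (R1), Priya Baptiste is treated as also owning Leah Baptiste's interest in Pinebrook Industries Corp, giving 39% + 61% = 100%.
Chain via Ashford Manufacturing Inc. → Larkspur Holdings Ltd (R2): 82% × 49% × 19% = 7.6342% of Beacon Mining NL.
Chain via Pinebrook Industries Corp. → Crosswind Logistics SA (R2): 100% × 29% × 19% = 5.51% of Beacon Mining NL.
Aggregating (R3): 7.6342% + 5.51% = 13.1442%.

13.1442%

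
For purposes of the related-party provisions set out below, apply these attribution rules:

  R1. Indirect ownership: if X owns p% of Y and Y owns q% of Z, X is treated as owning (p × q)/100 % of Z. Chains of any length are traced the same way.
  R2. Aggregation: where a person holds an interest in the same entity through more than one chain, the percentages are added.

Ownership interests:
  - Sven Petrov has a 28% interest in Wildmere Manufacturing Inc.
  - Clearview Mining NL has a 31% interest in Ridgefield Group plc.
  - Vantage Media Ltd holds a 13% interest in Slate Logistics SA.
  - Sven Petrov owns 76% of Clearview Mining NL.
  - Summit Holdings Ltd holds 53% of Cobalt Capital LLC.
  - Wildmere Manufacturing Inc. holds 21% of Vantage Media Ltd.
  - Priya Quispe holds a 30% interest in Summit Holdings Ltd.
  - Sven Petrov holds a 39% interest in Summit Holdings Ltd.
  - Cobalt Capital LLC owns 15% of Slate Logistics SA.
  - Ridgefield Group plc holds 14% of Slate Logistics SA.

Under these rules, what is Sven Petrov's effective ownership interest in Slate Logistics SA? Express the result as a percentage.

7.1633%

Chain via Clearview Mining NL → Ridgefield Group plc (R1): 76% × 31% × 14% = 3.2984% of Slate Logistics SA.
Chain via Summit Holdings Ltd → Cobalt Capital LLC (R1): 39% × 53% × 15% = 3.1005% of Slate Logistics SA.
Chain via Wildmere Manufacturing Inc. → Vantage Media Ltd (R1): 28% × 21% × 13% = 0.7644% of Slate Logistics SA.
Aggregating (R2): 3.2984% + 3.1005% + 0.7644% = 7.1633%.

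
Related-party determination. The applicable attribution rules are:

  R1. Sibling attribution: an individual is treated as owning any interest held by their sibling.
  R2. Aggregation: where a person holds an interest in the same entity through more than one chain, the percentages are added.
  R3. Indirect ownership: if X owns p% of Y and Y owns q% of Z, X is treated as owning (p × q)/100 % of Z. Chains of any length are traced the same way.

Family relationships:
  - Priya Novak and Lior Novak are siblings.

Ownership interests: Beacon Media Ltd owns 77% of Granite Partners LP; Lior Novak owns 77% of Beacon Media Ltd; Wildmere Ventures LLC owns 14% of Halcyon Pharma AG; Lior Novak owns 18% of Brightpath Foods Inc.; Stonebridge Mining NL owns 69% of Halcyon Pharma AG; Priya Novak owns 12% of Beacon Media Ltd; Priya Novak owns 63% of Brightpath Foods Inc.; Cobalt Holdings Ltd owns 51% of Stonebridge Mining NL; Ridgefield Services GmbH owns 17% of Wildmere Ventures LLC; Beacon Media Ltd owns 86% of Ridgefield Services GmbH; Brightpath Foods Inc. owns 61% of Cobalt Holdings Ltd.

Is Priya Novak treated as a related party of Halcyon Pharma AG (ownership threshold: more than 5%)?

By sibling attribution (R1), Priya Novak is treated as also owning Lior Novak's interest in Brightpath Foods Inc, giving 63% + 18% = 81%.
By sibling attribution (R1), Priya Novak is treated as also owning Lior Novak's interest in Beacon Media Ltd, giving 12% + 77% = 89%.
Chain via Brightpath Foods Inc. → Cobalt Holdings Ltd → Stonebridge Mining NL (R3): 81% × 61% × 51% × 69% = 17.387379% of Halcyon Pharma AG.
Chain via Beacon Media Ltd → Ridgefield Services GmbH → Wildmere Ventures LLC (R3): 89% × 86% × 17% × 14% = 1.821652% of Halcyon Pharma AG.
Aggregating (R2): 17.387379% + 1.821652% = 19.209031%.
19.209031% exceeds the 5% threshold, so Priya is a related party to Halcyon Pharma AG.

Yes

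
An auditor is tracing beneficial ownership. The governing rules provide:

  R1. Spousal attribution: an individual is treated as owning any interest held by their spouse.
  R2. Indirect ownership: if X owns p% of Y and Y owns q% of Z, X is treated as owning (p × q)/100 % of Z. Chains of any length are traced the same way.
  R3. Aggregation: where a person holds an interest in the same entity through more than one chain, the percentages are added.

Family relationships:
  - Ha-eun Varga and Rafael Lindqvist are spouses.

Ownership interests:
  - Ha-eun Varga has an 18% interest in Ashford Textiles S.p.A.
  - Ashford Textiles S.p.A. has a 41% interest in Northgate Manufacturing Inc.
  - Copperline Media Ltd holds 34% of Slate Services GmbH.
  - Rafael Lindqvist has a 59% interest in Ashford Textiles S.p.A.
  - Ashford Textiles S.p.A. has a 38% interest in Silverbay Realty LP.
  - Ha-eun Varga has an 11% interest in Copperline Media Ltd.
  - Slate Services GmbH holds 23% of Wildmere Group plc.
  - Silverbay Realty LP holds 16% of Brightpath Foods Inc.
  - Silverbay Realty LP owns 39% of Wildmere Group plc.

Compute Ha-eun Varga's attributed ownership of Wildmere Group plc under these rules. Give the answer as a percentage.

12.2716%

By spousal attribution (R1), Ha-eun Varga is treated as also owning Rafael Lindqvist's interest in Ashford Textiles S.p.A, giving 18% + 59% = 77%.
Chain via Copperline Media Ltd → Slate Services GmbH (R2): 11% × 34% × 23% = 0.8602% of Wildmere Group plc.
Chain via Ashford Textiles S.p.A. → Silverbay Realty LP (R2): 77% × 38% × 39% = 11.4114% of Wildmere Group plc.
Aggregating (R3): 0.8602% + 11.4114% = 12.2716%.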